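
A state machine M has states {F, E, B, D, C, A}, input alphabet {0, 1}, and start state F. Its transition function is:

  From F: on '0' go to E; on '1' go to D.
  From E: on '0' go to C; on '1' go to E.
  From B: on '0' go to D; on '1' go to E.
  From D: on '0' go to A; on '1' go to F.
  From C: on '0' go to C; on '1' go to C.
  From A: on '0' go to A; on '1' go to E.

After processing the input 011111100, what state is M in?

Trace: F -0-> E -1-> E -1-> E -1-> E -1-> E -1-> E -1-> E -0-> C -0-> C

C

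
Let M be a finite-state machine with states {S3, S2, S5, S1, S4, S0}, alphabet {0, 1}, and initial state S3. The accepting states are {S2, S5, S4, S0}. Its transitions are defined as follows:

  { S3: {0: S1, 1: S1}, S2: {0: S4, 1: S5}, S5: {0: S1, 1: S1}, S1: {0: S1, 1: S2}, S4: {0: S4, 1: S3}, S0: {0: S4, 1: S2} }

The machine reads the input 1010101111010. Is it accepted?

Trace: S3 -1-> S1 -0-> S1 -1-> S2 -0-> S4 -1-> S3 -0-> S1 -1-> S2 -1-> S5 -1-> S1 -1-> S2 -0-> S4 -1-> S3 -0-> S1
End state S1 is not accepting.

No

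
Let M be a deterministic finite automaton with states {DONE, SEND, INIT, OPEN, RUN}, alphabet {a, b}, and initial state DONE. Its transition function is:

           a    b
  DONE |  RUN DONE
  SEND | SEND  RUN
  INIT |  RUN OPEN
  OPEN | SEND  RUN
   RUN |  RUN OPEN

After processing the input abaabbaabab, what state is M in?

DONE → RUN → OPEN → SEND → SEND → RUN → OPEN → SEND → SEND → RUN → RUN → OPEN

OPEN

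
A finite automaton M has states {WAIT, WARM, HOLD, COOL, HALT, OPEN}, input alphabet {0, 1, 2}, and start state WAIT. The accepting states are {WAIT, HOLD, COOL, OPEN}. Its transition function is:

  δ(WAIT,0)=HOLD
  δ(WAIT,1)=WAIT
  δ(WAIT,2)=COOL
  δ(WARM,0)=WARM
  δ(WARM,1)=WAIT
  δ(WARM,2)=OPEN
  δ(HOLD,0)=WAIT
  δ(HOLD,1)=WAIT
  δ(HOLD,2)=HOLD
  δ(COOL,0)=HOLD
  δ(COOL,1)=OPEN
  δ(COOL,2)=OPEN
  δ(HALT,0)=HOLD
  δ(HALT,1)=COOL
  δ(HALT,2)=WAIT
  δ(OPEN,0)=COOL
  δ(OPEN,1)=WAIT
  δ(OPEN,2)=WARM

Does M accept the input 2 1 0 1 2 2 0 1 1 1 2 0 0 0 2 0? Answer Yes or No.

Trace: WAIT -2-> COOL -1-> OPEN -0-> COOL -1-> OPEN -2-> WARM -2-> OPEN -0-> COOL -1-> OPEN -1-> WAIT -1-> WAIT -2-> COOL -0-> HOLD -0-> WAIT -0-> HOLD -2-> HOLD -0-> WAIT
End state WAIT is accepting.

Yes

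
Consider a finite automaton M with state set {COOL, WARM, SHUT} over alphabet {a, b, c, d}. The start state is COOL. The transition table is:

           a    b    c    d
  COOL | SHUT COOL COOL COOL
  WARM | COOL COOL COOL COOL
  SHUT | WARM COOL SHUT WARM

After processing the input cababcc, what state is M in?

COOL

start at COOL
read 'c': COOL → COOL
read 'a': COOL → SHUT
read 'b': SHUT → COOL
read 'a': COOL → SHUT
read 'b': SHUT → COOL
read 'c': COOL → COOL
read 'c': COOL → COOL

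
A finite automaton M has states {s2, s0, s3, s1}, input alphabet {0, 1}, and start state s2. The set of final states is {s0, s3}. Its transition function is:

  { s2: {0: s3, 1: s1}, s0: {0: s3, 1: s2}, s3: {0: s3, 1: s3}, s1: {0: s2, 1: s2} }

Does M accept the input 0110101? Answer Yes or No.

Yes

Trace: s2 -0-> s3 -1-> s3 -1-> s3 -0-> s3 -1-> s3 -0-> s3 -1-> s3
End state s3 is accepting.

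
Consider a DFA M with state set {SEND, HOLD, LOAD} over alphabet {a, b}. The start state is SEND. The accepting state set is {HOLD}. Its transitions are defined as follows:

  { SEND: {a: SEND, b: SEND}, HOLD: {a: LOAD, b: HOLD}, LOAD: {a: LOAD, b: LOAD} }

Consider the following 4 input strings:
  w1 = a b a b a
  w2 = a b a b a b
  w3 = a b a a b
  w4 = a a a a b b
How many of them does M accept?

w1:
  start at SEND
  read 'a': SEND → SEND
  read 'b': SEND → SEND
  read 'a': SEND → SEND
  read 'b': SEND → SEND
  read 'a': SEND → SEND
  end SEND, rejected
w2:
  start at SEND
  read 'a': SEND → SEND
  read 'b': SEND → SEND
  read 'a': SEND → SEND
  read 'b': SEND → SEND
  read 'a': SEND → SEND
  read 'b': SEND → SEND
  end SEND, rejected
w3:
  start at SEND
  read 'a': SEND → SEND
  read 'b': SEND → SEND
  read 'a': SEND → SEND
  read 'a': SEND → SEND
  read 'b': SEND → SEND
  end SEND, rejected
w4:
  start at SEND
  read 'a': SEND → SEND
  read 'a': SEND → SEND
  read 'a': SEND → SEND
  read 'a': SEND → SEND
  read 'b': SEND → SEND
  read 'b': SEND → SEND
  end SEND, rejected

0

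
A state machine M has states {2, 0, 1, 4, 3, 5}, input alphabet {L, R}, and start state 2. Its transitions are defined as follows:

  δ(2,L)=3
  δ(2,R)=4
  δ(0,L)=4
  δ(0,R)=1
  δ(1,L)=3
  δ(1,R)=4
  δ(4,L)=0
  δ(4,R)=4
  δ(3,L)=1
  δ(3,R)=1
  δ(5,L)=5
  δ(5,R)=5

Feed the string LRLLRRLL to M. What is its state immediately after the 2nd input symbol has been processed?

Trace: 2 -L-> 3 -R-> 1
After 2 symbols: 1.

1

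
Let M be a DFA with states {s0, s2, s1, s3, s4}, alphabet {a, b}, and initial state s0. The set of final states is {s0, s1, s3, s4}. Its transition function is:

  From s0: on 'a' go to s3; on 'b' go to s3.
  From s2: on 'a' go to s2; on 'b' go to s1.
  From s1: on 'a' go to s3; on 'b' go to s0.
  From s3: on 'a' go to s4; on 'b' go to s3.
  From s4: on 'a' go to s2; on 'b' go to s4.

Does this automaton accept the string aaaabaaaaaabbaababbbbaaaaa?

No

start at s0
read 'a': s0 → s3
read 'a': s3 → s4
read 'a': s4 → s2
read 'a': s2 → s2
read 'b': s2 → s1
read 'a': s1 → s3
read 'a': s3 → s4
read 'a': s4 → s2
read 'a': s2 → s2
read 'a': s2 → s2
read 'a': s2 → s2
read 'b': s2 → s1
read 'b': s1 → s0
read 'a': s0 → s3
read 'a': s3 → s4
read 'b': s4 → s4
read 'a': s4 → s2
read 'b': s2 → s1
read 'b': s1 → s0
read 'b': s0 → s3
read 'b': s3 → s3
read 'a': s3 → s4
read 'a': s4 → s2
read 'a': s2 → s2
read 'a': s2 → s2
read 'a': s2 → s2
End state s2 is not accepting.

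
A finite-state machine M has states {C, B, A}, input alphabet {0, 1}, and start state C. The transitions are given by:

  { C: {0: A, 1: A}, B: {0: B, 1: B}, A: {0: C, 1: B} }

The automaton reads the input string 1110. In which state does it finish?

start at C
read '1': C → A
read '1': A → B
read '1': B → B
read '0': B → B

B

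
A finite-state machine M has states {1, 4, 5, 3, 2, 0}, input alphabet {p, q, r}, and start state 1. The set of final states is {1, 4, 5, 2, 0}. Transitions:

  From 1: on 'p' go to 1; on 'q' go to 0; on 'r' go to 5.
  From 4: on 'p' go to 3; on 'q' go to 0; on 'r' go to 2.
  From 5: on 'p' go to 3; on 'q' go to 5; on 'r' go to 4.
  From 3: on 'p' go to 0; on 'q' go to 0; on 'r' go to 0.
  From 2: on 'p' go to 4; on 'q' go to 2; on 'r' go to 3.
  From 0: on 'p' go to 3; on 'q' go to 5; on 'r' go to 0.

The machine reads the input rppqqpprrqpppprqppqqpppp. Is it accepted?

Trace: 1 -r-> 5 -p-> 3 -p-> 0 -q-> 5 -q-> 5 -p-> 3 -p-> 0 -r-> 0 -r-> 0 -q-> 5 -p-> 3 -p-> 0 -p-> 3 -p-> 0 -r-> 0 -q-> 5 -p-> 3 -p-> 0 -q-> 5 -q-> 5 -p-> 3 -p-> 0 -p-> 3 -p-> 0
End state 0 is accepting.

Yes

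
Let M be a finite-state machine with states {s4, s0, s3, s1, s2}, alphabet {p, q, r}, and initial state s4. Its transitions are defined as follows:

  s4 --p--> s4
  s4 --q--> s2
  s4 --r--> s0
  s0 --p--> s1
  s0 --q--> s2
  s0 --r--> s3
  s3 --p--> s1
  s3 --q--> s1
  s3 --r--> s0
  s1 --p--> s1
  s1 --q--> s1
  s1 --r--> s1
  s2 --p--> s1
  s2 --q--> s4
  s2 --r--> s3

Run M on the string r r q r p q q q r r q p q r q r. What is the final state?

s4 → s0 → s3 → s1 → s1 → s1 → s1 → s1 → s1 → s1 → s1 → s1 → s1 → s1 → s1 → s1 → s1

s1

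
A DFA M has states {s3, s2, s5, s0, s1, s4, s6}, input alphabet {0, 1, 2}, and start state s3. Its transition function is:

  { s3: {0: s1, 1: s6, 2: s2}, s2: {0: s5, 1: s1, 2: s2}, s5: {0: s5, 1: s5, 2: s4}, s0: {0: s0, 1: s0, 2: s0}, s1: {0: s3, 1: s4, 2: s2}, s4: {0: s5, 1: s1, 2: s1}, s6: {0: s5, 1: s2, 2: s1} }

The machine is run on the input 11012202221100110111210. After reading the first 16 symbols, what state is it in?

start at s3
read '1': s3 → s6
read '1': s6 → s2
read '0': s2 → s5
read '1': s5 → s5
read '2': s5 → s4
read '2': s4 → s1
read '0': s1 → s3
read '2': s3 → s2
read '2': s2 → s2
read '2': s2 → s2
read '1': s2 → s1
read '1': s1 → s4
read '0': s4 → s5
read '0': s5 → s5
read '1': s5 → s5
read '1': s5 → s5
After 16 symbols: s5.

s5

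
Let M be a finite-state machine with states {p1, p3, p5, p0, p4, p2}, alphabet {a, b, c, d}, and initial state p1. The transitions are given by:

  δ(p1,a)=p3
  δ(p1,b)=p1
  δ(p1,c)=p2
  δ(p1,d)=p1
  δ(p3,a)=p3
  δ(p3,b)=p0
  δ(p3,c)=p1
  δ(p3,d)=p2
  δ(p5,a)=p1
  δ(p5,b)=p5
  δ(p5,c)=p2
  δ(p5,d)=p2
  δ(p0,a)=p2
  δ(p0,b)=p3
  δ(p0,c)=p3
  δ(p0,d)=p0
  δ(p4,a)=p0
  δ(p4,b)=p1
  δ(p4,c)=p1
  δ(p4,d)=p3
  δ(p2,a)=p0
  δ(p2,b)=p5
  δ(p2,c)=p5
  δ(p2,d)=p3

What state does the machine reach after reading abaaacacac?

start at p1
read 'a': p1 → p3
read 'b': p3 → p0
read 'a': p0 → p2
read 'a': p2 → p0
read 'a': p0 → p2
read 'c': p2 → p5
read 'a': p5 → p1
read 'c': p1 → p2
read 'a': p2 → p0
read 'c': p0 → p3

p3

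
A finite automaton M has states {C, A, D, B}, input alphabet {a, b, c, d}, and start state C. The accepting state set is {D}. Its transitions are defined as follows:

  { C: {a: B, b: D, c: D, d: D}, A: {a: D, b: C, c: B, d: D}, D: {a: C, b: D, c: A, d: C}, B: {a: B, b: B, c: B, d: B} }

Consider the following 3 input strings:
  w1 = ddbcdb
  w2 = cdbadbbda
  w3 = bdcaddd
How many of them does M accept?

2

w1:
  start at C
  read 'd': C → D
  read 'd': D → C
  read 'b': C → D
  read 'c': D → A
  read 'd': A → D
  read 'b': D → D
  end D, accepted
w2:
  start at C
  read 'c': C → D
  read 'd': D → C
  read 'b': C → D
  read 'a': D → C
  read 'd': C → D
  read 'b': D → D
  read 'b': D → D
  read 'd': D → C
  read 'a': C → B
  end B, rejected
w3:
  start at C
  read 'b': C → D
  read 'd': D → C
  read 'c': C → D
  read 'a': D → C
  read 'd': C → D
  read 'd': D → C
  read 'd': C → D
  end D, accepted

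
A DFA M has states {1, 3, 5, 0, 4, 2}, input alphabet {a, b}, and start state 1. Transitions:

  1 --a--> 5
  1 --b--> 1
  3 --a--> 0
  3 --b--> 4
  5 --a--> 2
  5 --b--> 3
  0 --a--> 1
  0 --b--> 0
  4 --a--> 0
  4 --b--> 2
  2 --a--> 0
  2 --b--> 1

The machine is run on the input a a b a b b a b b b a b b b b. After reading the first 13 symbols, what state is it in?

1

1 → 5 → 2 → 1 → 5 → 3 → 4 → 0 → 0 → 0 → 0 → 1 → 1 → 1
After 13 symbols: 1.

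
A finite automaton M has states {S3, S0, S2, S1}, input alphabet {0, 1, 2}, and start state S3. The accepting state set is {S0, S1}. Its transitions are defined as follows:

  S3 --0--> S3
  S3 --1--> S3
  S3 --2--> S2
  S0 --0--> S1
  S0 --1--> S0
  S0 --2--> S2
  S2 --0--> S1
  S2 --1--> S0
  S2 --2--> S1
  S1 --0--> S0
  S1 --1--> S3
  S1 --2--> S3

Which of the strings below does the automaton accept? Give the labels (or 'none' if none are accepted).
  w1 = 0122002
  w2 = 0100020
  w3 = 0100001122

w1:
  start at S3
  read '0': S3 → S3
  read '1': S3 → S3
  read '2': S3 → S2
  read '2': S2 → S1
  read '0': S1 → S0
  read '0': S0 → S1
  read '2': S1 → S3
  end S3, rejected
w2:
  start at S3
  read '0': S3 → S3
  read '1': S3 → S3
  read '0': S3 → S3
  read '0': S3 → S3
  read '0': S3 → S3
  read '2': S3 → S2
  read '0': S2 → S1
  end S1, accepted
w3:
  start at S3
  read '0': S3 → S3
  read '1': S3 → S3
  read '0': S3 → S3
  read '0': S3 → S3
  read '0': S3 → S3
  read '0': S3 → S3
  read '1': S3 → S3
  read '1': S3 → S3
  read '2': S3 → S2
  read '2': S2 → S1
  end S1, accepted

w2, w3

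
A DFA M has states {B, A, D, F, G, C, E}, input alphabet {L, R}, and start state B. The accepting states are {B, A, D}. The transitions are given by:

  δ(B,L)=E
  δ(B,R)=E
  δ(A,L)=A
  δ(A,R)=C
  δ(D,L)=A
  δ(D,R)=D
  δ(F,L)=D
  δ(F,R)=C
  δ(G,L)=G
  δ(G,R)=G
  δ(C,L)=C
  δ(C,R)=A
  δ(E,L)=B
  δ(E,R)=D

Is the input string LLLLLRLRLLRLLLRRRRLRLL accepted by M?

No

B → E → B → E → B → E → D → A → C → C → C → A → A → A → A → C → A → C → A → A → C → C → C
End state C is not accepting.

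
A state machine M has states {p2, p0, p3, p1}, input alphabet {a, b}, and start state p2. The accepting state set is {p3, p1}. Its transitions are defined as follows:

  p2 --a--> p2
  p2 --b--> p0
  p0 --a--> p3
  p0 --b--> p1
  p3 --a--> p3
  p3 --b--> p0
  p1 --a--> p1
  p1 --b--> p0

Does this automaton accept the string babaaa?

Yes

p2 → p0 → p3 → p0 → p3 → p3 → p3
End state p3 is accepting.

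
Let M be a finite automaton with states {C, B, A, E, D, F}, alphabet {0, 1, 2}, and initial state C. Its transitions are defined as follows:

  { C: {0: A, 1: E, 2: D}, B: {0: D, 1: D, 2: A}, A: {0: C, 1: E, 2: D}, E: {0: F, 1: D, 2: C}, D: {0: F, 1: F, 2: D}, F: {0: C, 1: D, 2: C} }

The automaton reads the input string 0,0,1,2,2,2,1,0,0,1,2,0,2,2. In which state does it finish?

D

Trace: C -0-> A -0-> C -1-> E -2-> C -2-> D -2-> D -1-> F -0-> C -0-> A -1-> E -2-> C -0-> A -2-> D -2-> D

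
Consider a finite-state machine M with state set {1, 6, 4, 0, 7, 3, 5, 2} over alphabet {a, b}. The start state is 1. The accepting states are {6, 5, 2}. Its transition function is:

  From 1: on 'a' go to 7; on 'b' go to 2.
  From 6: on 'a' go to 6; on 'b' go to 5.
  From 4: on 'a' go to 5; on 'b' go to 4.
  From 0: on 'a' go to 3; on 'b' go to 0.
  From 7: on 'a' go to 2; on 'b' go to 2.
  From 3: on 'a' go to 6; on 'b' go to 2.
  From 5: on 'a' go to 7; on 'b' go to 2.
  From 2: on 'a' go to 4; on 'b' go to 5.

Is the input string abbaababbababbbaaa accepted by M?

Yes

start at 1
read 'a': 1 → 7
read 'b': 7 → 2
read 'b': 2 → 5
read 'a': 5 → 7
read 'a': 7 → 2
read 'b': 2 → 5
read 'a': 5 → 7
read 'b': 7 → 2
read 'b': 2 → 5
read 'a': 5 → 7
read 'b': 7 → 2
read 'a': 2 → 4
read 'b': 4 → 4
read 'b': 4 → 4
read 'b': 4 → 4
read 'a': 4 → 5
read 'a': 5 → 7
read 'a': 7 → 2
End state 2 is accepting.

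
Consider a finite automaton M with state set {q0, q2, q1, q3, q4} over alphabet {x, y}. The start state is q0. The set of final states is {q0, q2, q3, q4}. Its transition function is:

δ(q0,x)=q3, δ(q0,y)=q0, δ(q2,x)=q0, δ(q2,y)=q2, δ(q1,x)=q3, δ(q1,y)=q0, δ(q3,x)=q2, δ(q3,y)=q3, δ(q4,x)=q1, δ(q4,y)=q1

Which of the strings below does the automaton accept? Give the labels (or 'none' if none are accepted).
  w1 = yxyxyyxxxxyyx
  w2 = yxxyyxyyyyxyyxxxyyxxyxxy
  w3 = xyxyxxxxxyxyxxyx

w1:
  start at q0
  read 'y': q0 → q0
  read 'x': q0 → q3
  read 'y': q3 → q3
  read 'x': q3 → q2
  read 'y': q2 → q2
  read 'y': q2 → q2
  read 'x': q2 → q0
  read 'x': q0 → q3
  read 'x': q3 → q2
  read 'x': q2 → q0
  read 'y': q0 → q0
  read 'y': q0 → q0
  read 'x': q0 → q3
  end q3, accepted
w2:
  start at q0
  read 'y': q0 → q0
  read 'x': q0 → q3
  read 'x': q3 → q2
  read 'y': q2 → q2
  read 'y': q2 → q2
  read 'x': q2 → q0
  read 'y': q0 → q0
  read 'y': q0 → q0
  read 'y': q0 → q0
  read 'y': q0 → q0
  read 'x': q0 → q3
  read 'y': q3 → q3
  read 'y': q3 → q3
  read 'x': q3 → q2
  read 'x': q2 → q0
  read 'x': q0 → q3
  read 'y': q3 → q3
  read 'y': q3 → q3
  read 'x': q3 → q2
  read 'x': q2 → q0
  read 'y': q0 → q0
  read 'x': q0 → q3
  read 'x': q3 → q2
  read 'y': q2 → q2
  end q2, accepted
w3:
  start at q0
  read 'x': q0 → q3
  read 'y': q3 → q3
  read 'x': q3 → q2
  read 'y': q2 → q2
  read 'x': q2 → q0
  read 'x': q0 → q3
  read 'x': q3 → q2
  read 'x': q2 → q0
  read 'x': q0 → q3
  read 'y': q3 → q3
  read 'x': q3 → q2
  read 'y': q2 → q2
  read 'x': q2 → q0
  read 'x': q0 → q3
  read 'y': q3 → q3
  read 'x': q3 → q2
  end q2, accepted

w1, w2, w3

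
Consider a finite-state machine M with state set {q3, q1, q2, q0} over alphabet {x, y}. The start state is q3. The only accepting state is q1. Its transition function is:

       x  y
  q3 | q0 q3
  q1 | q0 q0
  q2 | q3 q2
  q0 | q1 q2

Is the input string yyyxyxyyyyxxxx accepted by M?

Yes

start at q3
read 'y': q3 → q3
read 'y': q3 → q3
read 'y': q3 → q3
read 'x': q3 → q0
read 'y': q0 → q2
read 'x': q2 → q3
read 'y': q3 → q3
read 'y': q3 → q3
read 'y': q3 → q3
read 'y': q3 → q3
read 'x': q3 → q0
read 'x': q0 → q1
read 'x': q1 → q0
read 'x': q0 → q1
End state q1 is accepting.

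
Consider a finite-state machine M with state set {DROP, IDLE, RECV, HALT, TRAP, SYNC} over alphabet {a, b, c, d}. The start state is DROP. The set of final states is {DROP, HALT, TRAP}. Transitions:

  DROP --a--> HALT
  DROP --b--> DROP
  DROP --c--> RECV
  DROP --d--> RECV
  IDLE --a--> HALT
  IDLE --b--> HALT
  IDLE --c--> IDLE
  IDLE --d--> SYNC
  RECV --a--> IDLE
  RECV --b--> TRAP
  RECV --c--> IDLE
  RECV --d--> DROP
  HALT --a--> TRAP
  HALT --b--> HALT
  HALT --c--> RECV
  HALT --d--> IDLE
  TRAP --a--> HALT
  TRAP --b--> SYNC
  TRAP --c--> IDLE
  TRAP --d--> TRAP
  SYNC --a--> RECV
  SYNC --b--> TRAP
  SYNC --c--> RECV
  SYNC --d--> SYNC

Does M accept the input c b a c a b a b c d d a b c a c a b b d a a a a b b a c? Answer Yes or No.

DROP → RECV → TRAP → HALT → RECV → IDLE → HALT → TRAP → SYNC → RECV → DROP → RECV → IDLE → HALT → RECV → IDLE → IDLE → HALT → HALT → HALT → IDLE → HALT → TRAP → HALT → TRAP → SYNC → TRAP → HALT → RECV
End state RECV is not accepting.

No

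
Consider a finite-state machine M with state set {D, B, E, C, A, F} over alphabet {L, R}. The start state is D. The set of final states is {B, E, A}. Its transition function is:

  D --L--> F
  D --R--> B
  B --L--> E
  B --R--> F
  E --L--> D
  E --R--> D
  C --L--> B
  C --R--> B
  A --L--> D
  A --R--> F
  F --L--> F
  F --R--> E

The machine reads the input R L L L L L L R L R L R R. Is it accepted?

start at D
read 'R': D → B
read 'L': B → E
read 'L': E → D
read 'L': D → F
read 'L': F → F
read 'L': F → F
read 'L': F → F
read 'R': F → E
read 'L': E → D
read 'R': D → B
read 'L': B → E
read 'R': E → D
read 'R': D → B
End state B is accepting.

Yes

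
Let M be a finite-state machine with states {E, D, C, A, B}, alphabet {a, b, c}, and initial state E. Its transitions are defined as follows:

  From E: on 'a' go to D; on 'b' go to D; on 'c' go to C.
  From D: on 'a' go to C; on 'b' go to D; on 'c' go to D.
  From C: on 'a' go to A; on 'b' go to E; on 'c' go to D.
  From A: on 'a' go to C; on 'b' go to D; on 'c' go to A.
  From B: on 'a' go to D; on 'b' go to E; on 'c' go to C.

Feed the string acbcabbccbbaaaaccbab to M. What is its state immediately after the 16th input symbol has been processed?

Trace: E -a-> D -c-> D -b-> D -c-> D -a-> C -b-> E -b-> D -c-> D -c-> D -b-> D -b-> D -a-> C -a-> A -a-> C -a-> A -c-> A
After 16 symbols: A.

A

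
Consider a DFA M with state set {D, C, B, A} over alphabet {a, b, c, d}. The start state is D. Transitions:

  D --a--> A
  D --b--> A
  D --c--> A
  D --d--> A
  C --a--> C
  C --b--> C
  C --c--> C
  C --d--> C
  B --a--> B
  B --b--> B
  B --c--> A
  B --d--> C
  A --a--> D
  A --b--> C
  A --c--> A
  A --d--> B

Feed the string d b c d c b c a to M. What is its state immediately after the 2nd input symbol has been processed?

C

Trace: D -d-> A -b-> C
After 2 symbols: C.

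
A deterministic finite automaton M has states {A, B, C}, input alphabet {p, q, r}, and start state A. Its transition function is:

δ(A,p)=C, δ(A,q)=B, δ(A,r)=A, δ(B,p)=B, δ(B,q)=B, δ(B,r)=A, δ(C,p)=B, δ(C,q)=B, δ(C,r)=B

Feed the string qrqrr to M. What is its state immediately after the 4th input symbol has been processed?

A

start at A
read 'q': A → B
read 'r': B → A
read 'q': A → B
read 'r': B → A
After 4 symbols: A.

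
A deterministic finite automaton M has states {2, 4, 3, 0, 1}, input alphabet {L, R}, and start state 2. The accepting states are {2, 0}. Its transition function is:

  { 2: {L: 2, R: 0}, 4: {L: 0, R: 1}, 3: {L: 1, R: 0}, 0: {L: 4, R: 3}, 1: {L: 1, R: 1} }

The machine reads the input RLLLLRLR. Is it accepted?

2 → 0 → 4 → 0 → 4 → 0 → 3 → 1 → 1
End state 1 is not accepting.

No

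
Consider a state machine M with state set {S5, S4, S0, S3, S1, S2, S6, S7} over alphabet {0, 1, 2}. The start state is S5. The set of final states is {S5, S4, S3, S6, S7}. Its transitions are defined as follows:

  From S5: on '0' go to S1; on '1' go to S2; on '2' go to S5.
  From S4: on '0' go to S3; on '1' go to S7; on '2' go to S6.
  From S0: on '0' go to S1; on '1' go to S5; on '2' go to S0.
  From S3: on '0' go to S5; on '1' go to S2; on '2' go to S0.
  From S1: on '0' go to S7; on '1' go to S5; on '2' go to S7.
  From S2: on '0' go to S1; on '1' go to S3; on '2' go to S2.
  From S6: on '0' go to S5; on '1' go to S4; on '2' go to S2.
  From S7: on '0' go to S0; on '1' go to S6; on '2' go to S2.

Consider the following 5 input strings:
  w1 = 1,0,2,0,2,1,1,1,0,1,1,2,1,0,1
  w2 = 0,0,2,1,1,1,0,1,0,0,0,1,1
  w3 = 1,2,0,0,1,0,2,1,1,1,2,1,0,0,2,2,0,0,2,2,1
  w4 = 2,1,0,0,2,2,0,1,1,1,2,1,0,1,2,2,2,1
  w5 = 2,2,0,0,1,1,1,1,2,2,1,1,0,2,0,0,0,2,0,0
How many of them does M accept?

w1:
  start at S5
  read '1': S5 → S2
  read '0': S2 → S1
  read '2': S1 → S7
  read '0': S7 → S0
  read '2': S0 → S0
  read '1': S0 → S5
  read '1': S5 → S2
  read '1': S2 → S3
  read '0': S3 → S5
  read '1': S5 → S2
  read '1': S2 → S3
  read '2': S3 → S0
  read '1': S0 → S5
  read '0': S5 → S1
  read '1': S1 → S5
  end S5, accepted
w2:
  start at S5
  read '0': S5 → S1
  read '0': S1 → S7
  read '2': S7 → S2
  read '1': S2 → S3
  read '1': S3 → S2
  read '1': S2 → S3
  read '0': S3 → S5
  read '1': S5 → S2
  read '0': S2 → S1
  read '0': S1 → S7
  read '0': S7 → S0
  read '1': S0 → S5
  read '1': S5 → S2
  end S2, rejected
w3:
  start at S5
  read '1': S5 → S2
  read '2': S2 → S2
  read '0': S2 → S1
  read '0': S1 → S7
  read '1': S7 → S6
  read '0': S6 → S5
  read '2': S5 → S5
  read '1': S5 → S2
  read '1': S2 → S3
  read '1': S3 → S2
  read '2': S2 → S2
  read '1': S2 → S3
  read '0': S3 → S5
  read '0': S5 → S1
  read '2': S1 → S7
  read '2': S7 → S2
  read '0': S2 → S1
  read '0': S1 → S7
  read '2': S7 → S2
  read '2': S2 → S2
  read '1': S2 → S3
  end S3, accepted
w4:
  start at S5
  read '2': S5 → S5
  read '1': S5 → S2
  read '0': S2 → S1
  read '0': S1 → S7
  read '2': S7 → S2
  read '2': S2 → S2
  read '0': S2 → S1
  read '1': S1 → S5
  read '1': S5 → S2
  read '1': S2 → S3
  read '2': S3 → S0
  read '1': S0 → S5
  read '0': S5 → S1
  read '1': S1 → S5
  read '2': S5 → S5
  read '2': S5 → S5
  read '2': S5 → S5
  read '1': S5 → S2
  end S2, rejected
w5:
  start at S5
  read '2': S5 → S5
  read '2': S5 → S5
  read '0': S5 → S1
  read '0': S1 → S7
  read '1': S7 → S6
  read '1': S6 → S4
  read '1': S4 → S7
  read '1': S7 → S6
  read '2': S6 → S2
  read '2': S2 → S2
  read '1': S2 → S3
  read '1': S3 → S2
  read '0': S2 → S1
  read '2': S1 → S7
  read '0': S7 → S0
  read '0': S0 → S1
  read '0': S1 → S7
  read '2': S7 → S2
  read '0': S2 → S1
  read '0': S1 → S7
  end S7, accepted

3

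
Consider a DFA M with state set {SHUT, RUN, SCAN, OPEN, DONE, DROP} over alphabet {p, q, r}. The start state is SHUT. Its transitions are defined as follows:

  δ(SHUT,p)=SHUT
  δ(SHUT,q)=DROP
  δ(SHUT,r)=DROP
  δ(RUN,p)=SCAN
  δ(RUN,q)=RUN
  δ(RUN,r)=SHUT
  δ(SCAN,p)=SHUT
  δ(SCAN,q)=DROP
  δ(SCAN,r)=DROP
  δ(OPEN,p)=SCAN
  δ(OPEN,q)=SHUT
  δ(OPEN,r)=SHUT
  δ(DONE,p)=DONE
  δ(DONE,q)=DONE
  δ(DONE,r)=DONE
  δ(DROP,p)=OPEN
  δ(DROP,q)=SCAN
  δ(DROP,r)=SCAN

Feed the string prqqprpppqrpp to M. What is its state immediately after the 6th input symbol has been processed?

start at SHUT
read 'p': SHUT → SHUT
read 'r': SHUT → DROP
read 'q': DROP → SCAN
read 'q': SCAN → DROP
read 'p': DROP → OPEN
read 'r': OPEN → SHUT
After 6 symbols: SHUT.

SHUT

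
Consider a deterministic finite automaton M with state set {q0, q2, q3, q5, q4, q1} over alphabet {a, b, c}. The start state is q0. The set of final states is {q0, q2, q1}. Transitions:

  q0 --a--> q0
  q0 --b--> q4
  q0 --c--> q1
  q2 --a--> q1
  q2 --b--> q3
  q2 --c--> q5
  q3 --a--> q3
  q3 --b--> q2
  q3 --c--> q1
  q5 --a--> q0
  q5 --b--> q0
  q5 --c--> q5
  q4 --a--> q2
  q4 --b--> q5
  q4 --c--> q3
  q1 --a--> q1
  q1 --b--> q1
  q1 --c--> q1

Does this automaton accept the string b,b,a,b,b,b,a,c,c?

Yes

q0 → q4 → q5 → q0 → q4 → q5 → q0 → q0 → q1 → q1
End state q1 is accepting.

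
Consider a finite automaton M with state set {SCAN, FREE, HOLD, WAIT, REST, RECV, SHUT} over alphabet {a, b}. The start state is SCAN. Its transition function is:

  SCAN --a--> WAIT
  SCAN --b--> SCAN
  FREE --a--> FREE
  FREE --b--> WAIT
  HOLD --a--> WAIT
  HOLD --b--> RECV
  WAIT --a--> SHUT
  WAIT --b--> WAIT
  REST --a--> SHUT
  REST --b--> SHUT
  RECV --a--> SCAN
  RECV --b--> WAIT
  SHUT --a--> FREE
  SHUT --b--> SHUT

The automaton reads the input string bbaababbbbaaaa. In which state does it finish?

Trace: SCAN -b-> SCAN -b-> SCAN -a-> WAIT -a-> SHUT -b-> SHUT -a-> FREE -b-> WAIT -b-> WAIT -b-> WAIT -b-> WAIT -a-> SHUT -a-> FREE -a-> FREE -a-> FREE

FREE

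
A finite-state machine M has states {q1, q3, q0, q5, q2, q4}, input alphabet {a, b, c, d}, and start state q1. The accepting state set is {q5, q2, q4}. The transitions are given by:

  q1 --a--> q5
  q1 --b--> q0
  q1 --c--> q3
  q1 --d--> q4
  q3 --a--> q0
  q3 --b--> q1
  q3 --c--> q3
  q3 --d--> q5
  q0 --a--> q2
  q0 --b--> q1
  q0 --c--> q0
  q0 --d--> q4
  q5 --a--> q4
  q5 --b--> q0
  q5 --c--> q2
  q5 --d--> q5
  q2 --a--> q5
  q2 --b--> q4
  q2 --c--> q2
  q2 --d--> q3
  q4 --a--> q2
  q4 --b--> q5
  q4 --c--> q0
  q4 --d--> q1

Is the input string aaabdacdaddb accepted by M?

Trace: q1 -a-> q5 -a-> q4 -a-> q2 -b-> q4 -d-> q1 -a-> q5 -c-> q2 -d-> q3 -a-> q0 -d-> q4 -d-> q1 -b-> q0
End state q0 is not accepting.

No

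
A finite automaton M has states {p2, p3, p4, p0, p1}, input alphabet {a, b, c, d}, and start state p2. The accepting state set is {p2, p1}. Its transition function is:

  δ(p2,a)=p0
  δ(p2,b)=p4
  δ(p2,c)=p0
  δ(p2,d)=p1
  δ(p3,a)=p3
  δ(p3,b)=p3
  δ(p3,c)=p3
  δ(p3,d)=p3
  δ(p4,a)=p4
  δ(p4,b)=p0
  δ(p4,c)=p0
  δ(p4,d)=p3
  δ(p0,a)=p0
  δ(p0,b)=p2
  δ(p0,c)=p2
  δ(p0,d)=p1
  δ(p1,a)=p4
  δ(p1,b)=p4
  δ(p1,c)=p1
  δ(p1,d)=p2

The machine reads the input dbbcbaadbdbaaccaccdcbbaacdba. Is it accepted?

No

Trace: p2 -d-> p1 -b-> p4 -b-> p0 -c-> p2 -b-> p4 -a-> p4 -a-> p4 -d-> p3 -b-> p3 -d-> p3 -b-> p3 -a-> p3 -a-> p3 -c-> p3 -c-> p3 -a-> p3 -c-> p3 -c-> p3 -d-> p3 -c-> p3 -b-> p3 -b-> p3 -a-> p3 -a-> p3 -c-> p3 -d-> p3 -b-> p3 -a-> p3
End state p3 is not accepting.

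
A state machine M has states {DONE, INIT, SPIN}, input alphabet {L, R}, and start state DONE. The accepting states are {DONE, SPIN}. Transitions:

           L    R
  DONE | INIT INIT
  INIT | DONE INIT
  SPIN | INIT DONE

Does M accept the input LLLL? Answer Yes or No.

DONE → INIT → DONE → INIT → DONE
End state DONE is accepting.

Yes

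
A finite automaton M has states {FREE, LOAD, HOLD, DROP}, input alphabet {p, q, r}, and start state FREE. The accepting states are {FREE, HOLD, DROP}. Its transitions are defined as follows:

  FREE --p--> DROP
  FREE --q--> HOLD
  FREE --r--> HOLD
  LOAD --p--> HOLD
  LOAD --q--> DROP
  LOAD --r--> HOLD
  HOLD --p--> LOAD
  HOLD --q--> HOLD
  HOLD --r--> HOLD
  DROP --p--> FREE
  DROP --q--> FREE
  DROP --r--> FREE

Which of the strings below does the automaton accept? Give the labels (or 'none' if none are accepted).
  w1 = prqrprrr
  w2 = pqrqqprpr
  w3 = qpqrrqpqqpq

w1:
  start at FREE
  read 'p': FREE → DROP
  read 'r': DROP → FREE
  read 'q': FREE → HOLD
  read 'r': HOLD → HOLD
  read 'p': HOLD → LOAD
  read 'r': LOAD → HOLD
  read 'r': HOLD → HOLD
  read 'r': HOLD → HOLD
  end HOLD, accepted
w2:
  start at FREE
  read 'p': FREE → DROP
  read 'q': DROP → FREE
  read 'r': FREE → HOLD
  read 'q': HOLD → HOLD
  read 'q': HOLD → HOLD
  read 'p': HOLD → LOAD
  read 'r': LOAD → HOLD
  read 'p': HOLD → LOAD
  read 'r': LOAD → HOLD
  end HOLD, accepted
w3:
  start at FREE
  read 'q': FREE → HOLD
  read 'p': HOLD → LOAD
  read 'q': LOAD → DROP
  read 'r': DROP → FREE
  read 'r': FREE → HOLD
  read 'q': HOLD → HOLD
  read 'p': HOLD → LOAD
  read 'q': LOAD → DROP
  read 'q': DROP → FREE
  read 'p': FREE → DROP
  read 'q': DROP → FREE
  end FREE, accepted

w1, w2, w3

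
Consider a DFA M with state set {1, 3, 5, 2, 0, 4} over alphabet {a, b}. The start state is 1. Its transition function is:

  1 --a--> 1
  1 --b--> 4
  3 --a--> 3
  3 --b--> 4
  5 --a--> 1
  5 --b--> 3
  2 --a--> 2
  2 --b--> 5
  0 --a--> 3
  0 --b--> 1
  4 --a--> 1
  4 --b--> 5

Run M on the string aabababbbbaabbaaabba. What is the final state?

1

Trace: 1 -a-> 1 -a-> 1 -b-> 4 -a-> 1 -b-> 4 -a-> 1 -b-> 4 -b-> 5 -b-> 3 -b-> 4 -a-> 1 -a-> 1 -b-> 4 -b-> 5 -a-> 1 -a-> 1 -a-> 1 -b-> 4 -b-> 5 -a-> 1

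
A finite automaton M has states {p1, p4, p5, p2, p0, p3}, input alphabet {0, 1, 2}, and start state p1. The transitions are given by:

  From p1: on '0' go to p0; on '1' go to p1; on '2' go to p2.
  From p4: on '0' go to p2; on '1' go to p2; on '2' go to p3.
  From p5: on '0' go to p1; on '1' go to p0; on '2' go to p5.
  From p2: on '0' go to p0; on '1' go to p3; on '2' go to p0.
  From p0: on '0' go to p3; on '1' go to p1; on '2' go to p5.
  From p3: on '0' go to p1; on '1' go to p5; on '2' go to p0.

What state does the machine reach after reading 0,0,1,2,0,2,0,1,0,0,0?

Trace: p1 -0-> p0 -0-> p3 -1-> p5 -2-> p5 -0-> p1 -2-> p2 -0-> p0 -1-> p1 -0-> p0 -0-> p3 -0-> p1

p1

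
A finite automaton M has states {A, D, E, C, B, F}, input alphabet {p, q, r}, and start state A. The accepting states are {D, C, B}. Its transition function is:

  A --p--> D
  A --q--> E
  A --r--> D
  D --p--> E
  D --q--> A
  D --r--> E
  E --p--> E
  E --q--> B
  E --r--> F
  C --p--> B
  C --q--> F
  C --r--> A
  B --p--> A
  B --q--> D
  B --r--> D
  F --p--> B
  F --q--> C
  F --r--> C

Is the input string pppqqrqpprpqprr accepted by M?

No

start at A
read 'p': A → D
read 'p': D → E
read 'p': E → E
read 'q': E → B
read 'q': B → D
read 'r': D → E
read 'q': E → B
read 'p': B → A
read 'p': A → D
read 'r': D → E
read 'p': E → E
read 'q': E → B
read 'p': B → A
read 'r': A → D
read 'r': D → E
End state E is not accepting.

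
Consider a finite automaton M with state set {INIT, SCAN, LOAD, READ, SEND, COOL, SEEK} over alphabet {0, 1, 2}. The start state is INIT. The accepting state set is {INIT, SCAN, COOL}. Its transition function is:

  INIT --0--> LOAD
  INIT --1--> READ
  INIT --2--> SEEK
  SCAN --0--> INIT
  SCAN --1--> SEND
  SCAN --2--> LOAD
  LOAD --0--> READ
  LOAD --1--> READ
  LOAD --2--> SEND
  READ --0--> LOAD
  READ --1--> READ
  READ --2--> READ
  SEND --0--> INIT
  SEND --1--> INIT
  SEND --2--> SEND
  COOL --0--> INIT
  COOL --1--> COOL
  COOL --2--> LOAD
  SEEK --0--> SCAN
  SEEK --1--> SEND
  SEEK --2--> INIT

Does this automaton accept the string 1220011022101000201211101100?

start at INIT
read '1': INIT → READ
read '2': READ → READ
read '2': READ → READ
read '0': READ → LOAD
read '0': LOAD → READ
read '1': READ → READ
read '1': READ → READ
read '0': READ → LOAD
read '2': LOAD → SEND
read '2': SEND → SEND
read '1': SEND → INIT
read '0': INIT → LOAD
read '1': LOAD → READ
read '0': READ → LOAD
read '0': LOAD → READ
read '0': READ → LOAD
read '2': LOAD → SEND
read '0': SEND → INIT
read '1': INIT → READ
read '2': READ → READ
read '1': READ → READ
read '1': READ → READ
read '1': READ → READ
read '0': READ → LOAD
read '1': LOAD → READ
read '1': READ → READ
read '0': READ → LOAD
read '0': LOAD → READ
End state READ is not accepting.

No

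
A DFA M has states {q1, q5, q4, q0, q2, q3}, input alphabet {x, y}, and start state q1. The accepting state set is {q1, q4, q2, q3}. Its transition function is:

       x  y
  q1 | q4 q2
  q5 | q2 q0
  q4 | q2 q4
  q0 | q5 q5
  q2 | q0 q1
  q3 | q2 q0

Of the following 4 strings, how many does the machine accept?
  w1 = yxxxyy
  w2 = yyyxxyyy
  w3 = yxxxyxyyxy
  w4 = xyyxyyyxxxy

w1: Trace: q1 -y-> q2 -x-> q0 -x-> q5 -x-> q2 -y-> q1 -y-> q2  → end q2, accepted
w2: Trace: q1 -y-> q2 -y-> q1 -y-> q2 -x-> q0 -x-> q5 -y-> q0 -y-> q5 -y-> q0  → end q0, rejected
w3: Trace: q1 -y-> q2 -x-> q0 -x-> q5 -x-> q2 -y-> q1 -x-> q4 -y-> q4 -y-> q4 -x-> q2 -y-> q1  → end q1, accepted
w4: Trace: q1 -x-> q4 -y-> q4 -y-> q4 -x-> q2 -y-> q1 -y-> q2 -y-> q1 -x-> q4 -x-> q2 -x-> q0 -y-> q5  → end q5, rejected

2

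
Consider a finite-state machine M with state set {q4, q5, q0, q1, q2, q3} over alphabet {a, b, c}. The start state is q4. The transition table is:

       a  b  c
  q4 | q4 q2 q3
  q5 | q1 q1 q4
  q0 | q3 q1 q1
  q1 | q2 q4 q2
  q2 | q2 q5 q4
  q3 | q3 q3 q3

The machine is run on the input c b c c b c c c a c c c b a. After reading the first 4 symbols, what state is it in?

q3

start at q4
read 'c': q4 → q3
read 'b': q3 → q3
read 'c': q3 → q3
read 'c': q3 → q3
After 4 symbols: q3.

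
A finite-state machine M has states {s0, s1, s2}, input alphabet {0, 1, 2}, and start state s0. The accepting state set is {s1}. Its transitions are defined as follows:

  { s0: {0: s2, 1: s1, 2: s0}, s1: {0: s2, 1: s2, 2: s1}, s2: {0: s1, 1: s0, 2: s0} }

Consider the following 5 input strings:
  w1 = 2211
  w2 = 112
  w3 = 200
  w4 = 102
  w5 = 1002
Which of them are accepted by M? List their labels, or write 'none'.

w3, w5

w1: s0 → s0 → s0 → s1 → s2  → end s2, rejected
w2: s0 → s1 → s2 → s0  → end s0, rejected
w3: s0 → s0 → s2 → s1  → end s1, accepted
w4: s0 → s1 → s2 → s0  → end s0, rejected
w5: s0 → s1 → s2 → s1 → s1  → end s1, accepted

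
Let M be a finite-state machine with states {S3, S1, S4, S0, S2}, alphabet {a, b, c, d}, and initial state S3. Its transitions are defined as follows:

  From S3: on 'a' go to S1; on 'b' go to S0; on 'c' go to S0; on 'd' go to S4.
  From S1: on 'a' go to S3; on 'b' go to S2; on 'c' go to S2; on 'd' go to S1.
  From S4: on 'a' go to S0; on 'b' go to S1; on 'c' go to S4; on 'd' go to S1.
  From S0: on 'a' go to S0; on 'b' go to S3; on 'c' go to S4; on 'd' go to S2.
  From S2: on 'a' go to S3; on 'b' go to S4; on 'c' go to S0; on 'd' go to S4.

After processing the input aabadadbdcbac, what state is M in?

S4

S3 → S1 → S3 → S0 → S0 → S2 → S3 → S4 → S1 → S1 → S2 → S4 → S0 → S4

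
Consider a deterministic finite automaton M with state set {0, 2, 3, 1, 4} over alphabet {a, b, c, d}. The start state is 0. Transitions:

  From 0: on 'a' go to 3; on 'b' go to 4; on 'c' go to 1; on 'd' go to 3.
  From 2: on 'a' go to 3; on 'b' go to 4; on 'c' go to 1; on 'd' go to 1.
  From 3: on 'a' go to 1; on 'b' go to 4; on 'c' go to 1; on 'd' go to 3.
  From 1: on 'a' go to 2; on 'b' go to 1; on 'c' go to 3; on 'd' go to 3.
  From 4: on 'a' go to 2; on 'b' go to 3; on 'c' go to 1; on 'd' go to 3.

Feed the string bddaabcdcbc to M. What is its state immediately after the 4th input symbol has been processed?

1

start at 0
read 'b': 0 → 4
read 'd': 4 → 3
read 'd': 3 → 3
read 'a': 3 → 1
After 4 symbols: 1.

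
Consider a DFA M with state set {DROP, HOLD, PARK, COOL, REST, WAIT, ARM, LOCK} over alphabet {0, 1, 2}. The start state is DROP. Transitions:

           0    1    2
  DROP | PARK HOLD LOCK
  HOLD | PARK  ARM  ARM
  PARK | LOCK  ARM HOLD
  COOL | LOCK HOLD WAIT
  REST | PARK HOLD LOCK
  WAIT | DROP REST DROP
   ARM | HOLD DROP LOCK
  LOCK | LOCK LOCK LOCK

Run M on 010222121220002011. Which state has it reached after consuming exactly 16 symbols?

DROP → PARK → ARM → HOLD → ARM → LOCK → LOCK → LOCK → LOCK → LOCK → LOCK → LOCK → LOCK → LOCK → LOCK → LOCK → LOCK
After 16 symbols: LOCK.

LOCK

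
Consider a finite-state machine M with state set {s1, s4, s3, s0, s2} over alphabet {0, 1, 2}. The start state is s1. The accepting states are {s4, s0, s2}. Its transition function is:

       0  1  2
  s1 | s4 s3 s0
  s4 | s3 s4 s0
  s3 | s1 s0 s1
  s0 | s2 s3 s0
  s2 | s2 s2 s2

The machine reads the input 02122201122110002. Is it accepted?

Yes

s1 → s4 → s0 → s3 → s1 → s0 → s0 → s2 → s2 → s2 → s2 → s2 → s2 → s2 → s2 → s2 → s2 → s2
End state s2 is accepting.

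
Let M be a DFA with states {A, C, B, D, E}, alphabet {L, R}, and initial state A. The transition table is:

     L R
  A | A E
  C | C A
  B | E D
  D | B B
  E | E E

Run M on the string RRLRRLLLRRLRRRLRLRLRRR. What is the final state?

start at A
read 'R': A → E
read 'R': E → E
read 'L': E → E
read 'R': E → E
read 'R': E → E
read 'L': E → E
read 'L': E → E
read 'L': E → E
read 'R': E → E
read 'R': E → E
read 'L': E → E
read 'R': E → E
read 'R': E → E
read 'R': E → E
read 'L': E → E
read 'R': E → E
read 'L': E → E
read 'R': E → E
read 'L': E → E
read 'R': E → E
read 'R': E → E
read 'R': E → E

E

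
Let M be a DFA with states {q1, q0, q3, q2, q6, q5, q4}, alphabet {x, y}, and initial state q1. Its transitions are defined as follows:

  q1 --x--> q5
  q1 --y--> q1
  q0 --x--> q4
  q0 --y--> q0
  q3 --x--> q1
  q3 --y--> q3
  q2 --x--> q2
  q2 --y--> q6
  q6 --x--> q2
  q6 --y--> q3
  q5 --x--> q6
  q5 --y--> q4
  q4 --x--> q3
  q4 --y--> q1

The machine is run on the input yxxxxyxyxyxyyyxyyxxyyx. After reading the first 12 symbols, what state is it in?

q6

Trace: q1 -y-> q1 -x-> q5 -x-> q6 -x-> q2 -x-> q2 -y-> q6 -x-> q2 -y-> q6 -x-> q2 -y-> q6 -x-> q2 -y-> q6
After 12 symbols: q6.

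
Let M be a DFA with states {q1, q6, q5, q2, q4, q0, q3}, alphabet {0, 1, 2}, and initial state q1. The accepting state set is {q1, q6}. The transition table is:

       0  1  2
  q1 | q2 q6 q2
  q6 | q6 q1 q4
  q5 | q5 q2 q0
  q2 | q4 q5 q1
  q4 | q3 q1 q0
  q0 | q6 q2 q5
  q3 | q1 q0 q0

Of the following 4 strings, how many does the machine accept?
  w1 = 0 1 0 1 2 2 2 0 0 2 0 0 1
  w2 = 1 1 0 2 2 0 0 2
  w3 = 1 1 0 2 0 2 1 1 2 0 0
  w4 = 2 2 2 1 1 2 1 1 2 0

1

w1: q1 → q2 → q5 → q5 → q2 → q1 → q2 → q1 → q2 → q4 → q0 → q6 → q6 → q1  → end q1, accepted
w2: q1 → q6 → q1 → q2 → q1 → q2 → q4 → q3 → q0  → end q0, rejected
w3: q1 → q6 → q1 → q2 → q1 → q2 → q1 → q6 → q1 → q2 → q4 → q3  → end q3, rejected
w4: q1 → q2 → q1 → q2 → q5 → q2 → q1 → q6 → q1 → q2 → q4  → end q4, rejected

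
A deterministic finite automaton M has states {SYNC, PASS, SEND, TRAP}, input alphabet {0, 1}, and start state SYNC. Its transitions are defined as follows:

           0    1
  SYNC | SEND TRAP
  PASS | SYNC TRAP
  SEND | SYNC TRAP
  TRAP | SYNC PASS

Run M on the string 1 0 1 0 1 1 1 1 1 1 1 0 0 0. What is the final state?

SYNC → TRAP → SYNC → TRAP → SYNC → TRAP → PASS → TRAP → PASS → TRAP → PASS → TRAP → SYNC → SEND → SYNC

SYNC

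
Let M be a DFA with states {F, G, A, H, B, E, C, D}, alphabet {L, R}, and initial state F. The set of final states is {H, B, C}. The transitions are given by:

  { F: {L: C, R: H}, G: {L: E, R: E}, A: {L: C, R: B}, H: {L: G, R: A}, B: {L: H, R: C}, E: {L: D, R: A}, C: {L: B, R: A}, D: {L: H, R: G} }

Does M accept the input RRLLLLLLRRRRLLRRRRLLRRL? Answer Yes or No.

F → H → A → C → B → H → G → E → D → G → E → A → B → H → G → E → A → B → C → B → H → A → B → H
End state H is accepting.

Yes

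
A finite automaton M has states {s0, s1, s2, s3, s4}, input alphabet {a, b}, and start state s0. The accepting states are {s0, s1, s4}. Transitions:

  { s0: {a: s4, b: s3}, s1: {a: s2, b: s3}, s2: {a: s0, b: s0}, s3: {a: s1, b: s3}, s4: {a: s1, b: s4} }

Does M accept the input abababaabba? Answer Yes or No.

Yes

Trace: s0 -a-> s4 -b-> s4 -a-> s1 -b-> s3 -a-> s1 -b-> s3 -a-> s1 -a-> s2 -b-> s0 -b-> s3 -a-> s1
End state s1 is accepting.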